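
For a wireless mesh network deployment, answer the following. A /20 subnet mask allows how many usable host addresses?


Given: subnet mask /20
Host bits = 32 - 20 = 12
Total addresses = 2^12 = 4096
Usable hosts = 4096 - 2 (network + broadcast) = 4094

4094


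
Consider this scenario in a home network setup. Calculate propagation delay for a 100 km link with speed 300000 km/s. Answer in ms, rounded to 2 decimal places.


Given: distance = 100 km, speed = 300000 km/s
Delay = distance / speed = 100 / 300000 seconds
Delay in ms = 100 * 1000 / 300000
Delay = 0.3333 ms
Rounded to 2 dp = 0.33 ms

0.33


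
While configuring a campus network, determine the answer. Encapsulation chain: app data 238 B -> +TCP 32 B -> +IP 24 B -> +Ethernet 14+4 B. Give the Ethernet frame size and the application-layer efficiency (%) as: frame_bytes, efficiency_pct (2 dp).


TCP segment = 238 + 32 = 270 B
IP packet = 270 + 24 = 294 B
Ethernet frame = 294 + 14 + 4 = 312 B
Efficiency = app / frame = 238 / 312 = 0.762821 = 76.2821% -> 76.28% (2 dp)

312, 76.28


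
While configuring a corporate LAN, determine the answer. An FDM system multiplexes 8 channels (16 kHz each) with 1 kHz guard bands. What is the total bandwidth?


Given: 8 channels, 16 kHz each, guard = 1 kHz
Channel bandwidth = 8 * 16 = 128 kHz
Guard bands = 7 gaps * 1 kHz = 7 kHz
Total = 128 + 7 = 135 kHz

135


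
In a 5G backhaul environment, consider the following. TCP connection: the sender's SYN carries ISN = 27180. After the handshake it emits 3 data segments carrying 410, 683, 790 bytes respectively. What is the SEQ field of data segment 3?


The SYN occupies sequence number ISN = 27180, so the first data byte is ISN + 1 = 27181.
SEQ of data segment i = (ISN + 1) + sum of payload sizes of segments 1..i-1.
Segment 1: SEQ = 27181, payload = 410 bytes
Segment 2: SEQ = 27591, payload = 683 bytes
Segment 3: SEQ = 28274, payload = 790 bytes
SEQ of segment 3 = 27181 + 410 + 683 = 28274

28274


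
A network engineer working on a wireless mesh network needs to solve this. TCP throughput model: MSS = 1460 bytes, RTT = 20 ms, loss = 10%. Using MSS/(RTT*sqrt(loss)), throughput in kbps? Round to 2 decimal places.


Given: MSS = 1460 bytes, RTT = 20 ms, loss = 10%
RTT in seconds = 20 / 1000 = 0.02
Loss rate = 10% = 0.1
sqrt(loss) = sqrt(0.1) = 0.316227766017
Throughput (bytes/s) = 1460 / (0.02 * 0.316227766017) = 230846.2692
Throughput (kbps) = 230846.2692 * 8 / 1000 = 1846.770154 -> 1846.77 kbps (2 dp)

1846.77


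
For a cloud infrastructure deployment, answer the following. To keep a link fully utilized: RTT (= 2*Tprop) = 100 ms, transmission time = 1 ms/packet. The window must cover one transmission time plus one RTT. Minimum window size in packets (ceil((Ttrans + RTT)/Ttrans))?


Given: Ttrans = 1 ms, RTT = 100 ms (= 2 * Tprop, Tprop = 50 ms)
Time until first ACK returns = Ttrans + RTT = 1 + 100 = 101 ms
Need W * Ttrans >= Ttrans + RTT  ->  W >= (Ttrans + RTT) / Ttrans
(Ttrans + RTT) / Ttrans = 101 / 1 = 101
W_min = ceil(101) = 101

101


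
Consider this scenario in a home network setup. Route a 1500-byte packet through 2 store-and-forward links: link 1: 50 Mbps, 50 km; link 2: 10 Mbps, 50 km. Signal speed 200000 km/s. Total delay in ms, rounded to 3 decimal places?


Packet = 1500 bytes = 12000 bits. Store-and-forward: sum (t_trans + t_prop) per link.
Link 1: t_trans = 12000/(50*10^6) s = 0.2400 ms; t_prop = 50/200000 s = 0.2500 ms; subtotal = 0.4900 ms
Link 2: t_trans = 12000/(10*10^6) s = 1.2000 ms; t_prop = 50/200000 s = 0.2500 ms; subtotal = 1.4500 ms
End-to-end = 0.4900 + 1.4500 = 1.9400 ms -> 1.940 ms (3 dp)

1.940


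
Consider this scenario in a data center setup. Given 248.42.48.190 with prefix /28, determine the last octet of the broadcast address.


Given: IP = 248.42.48.190, prefix = /28
Host bits = 32 - 28 = 4
Network last octet = 190 AND mask = 176
Host part size = 2^4 - 1 = 15
Broadcast last octet = 176 OR 15 = 191

191


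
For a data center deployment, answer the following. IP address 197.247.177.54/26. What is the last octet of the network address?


Given: IP = 197.247.177.54, prefix = /26
Subnet mask = 255.255.255.192
Last octet of IP: 54
Last octet of mask: 192
Network last octet = 54 AND 192 = 0

0


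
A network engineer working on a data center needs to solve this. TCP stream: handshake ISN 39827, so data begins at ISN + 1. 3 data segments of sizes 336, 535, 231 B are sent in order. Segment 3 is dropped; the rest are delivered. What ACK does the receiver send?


SYN uses sequence number 39827; first data byte = ISN + 1 = 39828.
Segment 1: SEQ = 39828, len = 336 B, covers [39828, 40163]
Segment 2: SEQ = 40164, len = 535 B, covers [40164, 40698]
Segment 3: SEQ = 40699, len = 231 B, covers [40699, 40929] [LOST]
In-order data received: bytes [39828, 40698] (segments 1..2).
Segment 3 missing -> gap begins at byte 40699.
Cumulative ACK = next expected in-order byte = 39828 + 336 + 535 = 40699

40699


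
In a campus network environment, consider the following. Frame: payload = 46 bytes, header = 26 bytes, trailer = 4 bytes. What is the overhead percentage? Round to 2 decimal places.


Given: payload = 46 B, header = 26 B, trailer = 4 B
Overhead bytes = header + trailer = 26 + 4 = 30
Total frame = payload + overhead = 46 + 30 = 76
Overhead % = 30 / 76 * 100 = 39.4737% -> 39.47% (2 dp)

39.47


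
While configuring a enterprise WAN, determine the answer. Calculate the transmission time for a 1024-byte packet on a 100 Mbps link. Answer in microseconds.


Given: packet = 1024 bytes, bandwidth = 100 Mbps
Packet in bits = 1024 * 8 = 8192 bits
Bandwidth = 100 * 10^6 = 100000000 bps
Time = 8192 / 100000000 seconds
Time in us = 8192 * 10^6 / 100000000 = 81.92

81.92


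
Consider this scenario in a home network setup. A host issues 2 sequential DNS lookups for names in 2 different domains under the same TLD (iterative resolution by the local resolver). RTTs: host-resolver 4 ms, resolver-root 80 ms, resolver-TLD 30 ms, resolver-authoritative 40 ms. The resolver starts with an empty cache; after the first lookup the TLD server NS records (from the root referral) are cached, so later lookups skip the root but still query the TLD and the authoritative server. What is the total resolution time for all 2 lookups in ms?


Lookup 1 (cold cache): local + root + TLD + auth = 4 + 80 + 30 + 40 = 154 ms
Lookups 2..2 (TLD NS cached -> skip root; new domain -> still ask TLD and auth): local + TLD + auth = 4 + 30 + 40 = 74 ms each
Remaining 1 lookups: 1 * 74 = 74 ms
Total = 154 + 74 = 228 ms

228


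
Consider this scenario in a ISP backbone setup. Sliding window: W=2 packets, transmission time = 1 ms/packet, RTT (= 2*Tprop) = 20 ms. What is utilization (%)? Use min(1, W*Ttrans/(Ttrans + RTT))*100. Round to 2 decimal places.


Given: W = 2, Ttrans = 1 ms, RTT = 20 ms (= 2 * Tprop, Tprop = 10 ms)
Cycle time = Ttrans + RTT = 1 + 20 = 21 ms (first packet sent until its ACK returns)
W * Ttrans = 2 * 1 = 2 ms of sending per cycle
W * Ttrans / (Ttrans + RTT) = 2 / 21 = 0.095238
U = min(1, 0.095238) = 0.095238
U% = 9.52%

9.52


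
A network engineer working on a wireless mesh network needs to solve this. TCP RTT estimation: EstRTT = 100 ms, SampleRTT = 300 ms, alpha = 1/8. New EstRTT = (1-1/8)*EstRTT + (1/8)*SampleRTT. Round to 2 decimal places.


Given: EstRTT = 100 ms, SampleRTT = 300 ms, alpha = 1/8
New EstRTT = (1 - alpha) * EstRTT + alpha * SampleRTT
(7/8) * 100 = 87.5
(1/8) * 300 = 37.5
New EstRTT = 87.5 + 37.5 = 125 ms -> 125.00 ms (2 dp)

125.00


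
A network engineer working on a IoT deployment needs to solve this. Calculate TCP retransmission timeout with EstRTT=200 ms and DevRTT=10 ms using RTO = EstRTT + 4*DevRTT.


Given: EstRTT = 200 ms, DevRTT = 10 ms
Timeout = EstRTT + 4 * DevRTT
4 * DevRTT = 4 * 10 = 40
Timeout = 200 + 40 = 240 ms

240


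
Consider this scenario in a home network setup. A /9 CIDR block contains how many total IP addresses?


Given: CIDR prefix /9
Host bits = 32 - 9 = 23
Total addresses = 2^23 = 8388608

8388608


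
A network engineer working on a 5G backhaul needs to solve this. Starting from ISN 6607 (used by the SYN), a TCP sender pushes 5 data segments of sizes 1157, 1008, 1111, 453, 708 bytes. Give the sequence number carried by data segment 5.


The SYN occupies sequence number ISN = 6607, so the first data byte is ISN + 1 = 6608.
SEQ of data segment i = (ISN + 1) + sum of payload sizes of segments 1..i-1.
Segment 1: SEQ = 6608, payload = 1157 bytes
Segment 2: SEQ = 7765, payload = 1008 bytes
Segment 3: SEQ = 8773, payload = 1111 bytes
Segment 4: SEQ = 9884, payload = 453 bytes
Segment 5: SEQ = 10337, payload = 708 bytes
SEQ of segment 5 = 6608 + 1157 + 1008 + 1111 + 453 = 10337

10337


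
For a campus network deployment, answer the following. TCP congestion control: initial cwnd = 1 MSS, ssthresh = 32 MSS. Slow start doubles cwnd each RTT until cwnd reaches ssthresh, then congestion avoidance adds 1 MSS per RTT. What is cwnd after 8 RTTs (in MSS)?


RTT 0: cwnd = 1 MSS (initial)
RTT 1: cwnd = 2 MSS (slow start, doubled)
RTT 2: cwnd = 4 MSS (slow start, doubled)
RTT 3: cwnd = 8 MSS (slow start, doubled)
RTT 4: cwnd = 16 MSS (slow start, doubled)
RTT 5: cwnd = 32 MSS (slow start, doubled)
RTT 6: cwnd = 33 MSS (congestion avoidance, +1)
RTT 7: cwnd = 34 MSS (congestion avoidance, +1)
RTT 8: cwnd = 35 MSS (congestion avoidance, +1)

35


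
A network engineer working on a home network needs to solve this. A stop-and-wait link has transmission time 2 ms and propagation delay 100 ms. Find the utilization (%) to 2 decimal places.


Given: Ttrans = 2 ms, Tprop = 100 ms
RTT = 2 * Tprop = 2 * 100 = 200 ms
U = Ttrans / (Ttrans + RTT)
U = 2 / (2 + 200)
U = 2 / 202 = 0.009901
U% = 0.99%

0.99


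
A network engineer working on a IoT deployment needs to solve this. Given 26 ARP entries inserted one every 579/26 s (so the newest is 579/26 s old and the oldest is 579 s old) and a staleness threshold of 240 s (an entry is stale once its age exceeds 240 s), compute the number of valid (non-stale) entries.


Ages are k * 579/26 s for k = 1..26 (spacing = 22.2692 s).
Entry k is valid iff k * 579/26 <= 240 iff k <= 26 * 240 / 579 = 10.7772
n_valid = floor(10.7772) = 10
(n_stale = 26 - 10 = 16)

10


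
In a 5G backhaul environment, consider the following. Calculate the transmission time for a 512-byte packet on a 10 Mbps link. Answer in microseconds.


Given: packet = 512 bytes, bandwidth = 10 Mbps
Packet in bits = 512 * 8 = 4096 bits
Bandwidth = 10 * 10^6 = 10000000 bps
Time = 4096 / 10000000 seconds
Time in us = 4096 * 10^6 / 10000000 = 409.6

409.6


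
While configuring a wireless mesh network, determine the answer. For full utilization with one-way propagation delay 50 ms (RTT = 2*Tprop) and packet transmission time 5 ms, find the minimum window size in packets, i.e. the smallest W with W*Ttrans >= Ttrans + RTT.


Given: Ttrans = 5 ms, RTT = 100 ms (= 2 * Tprop, Tprop = 50 ms)
Time until first ACK returns = Ttrans + RTT = 5 + 100 = 105 ms
Need W * Ttrans >= Ttrans + RTT  ->  W >= (Ttrans + RTT) / Ttrans
(Ttrans + RTT) / Ttrans = 105 / 5 = 21
W_min = ceil(21) = 21

21


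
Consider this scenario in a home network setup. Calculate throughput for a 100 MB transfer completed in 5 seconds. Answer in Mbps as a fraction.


Given: file = 100 MB, time = 5 s
File in Mb = 100 * 8 = 800 Mb
Throughput = 800 / 5 Mbps
Throughput = 160 Mbps

160


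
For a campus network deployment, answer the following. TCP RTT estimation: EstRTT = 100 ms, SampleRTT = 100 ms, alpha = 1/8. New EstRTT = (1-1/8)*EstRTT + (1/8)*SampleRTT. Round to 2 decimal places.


Given: EstRTT = 100 ms, SampleRTT = 100 ms, alpha = 1/8
New EstRTT = (1 - alpha) * EstRTT + alpha * SampleRTT
(7/8) * 100 = 87.5
(1/8) * 100 = 12.5
New EstRTT = 87.5 + 12.5 = 100 ms -> 100.00 ms (2 dp)

100.00


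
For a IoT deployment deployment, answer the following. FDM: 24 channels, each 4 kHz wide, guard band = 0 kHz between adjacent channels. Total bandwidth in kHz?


Given: 24 channels, 4 kHz each, guard = 0 kHz
Channel bandwidth = 24 * 4 = 96 kHz
Guard bands = 23 gaps * 0 kHz = 0 kHz
Total = 96 + 0 = 96 kHz

96


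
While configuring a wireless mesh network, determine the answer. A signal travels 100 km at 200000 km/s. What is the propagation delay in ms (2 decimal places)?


Given: distance = 100 km, speed = 200000 km/s
Delay = distance / speed = 100 / 200000 seconds
Delay in ms = 100 * 1000 / 200000
Delay = 0.5000 ms
Rounded to 2 dp = 0.50 ms

0.50


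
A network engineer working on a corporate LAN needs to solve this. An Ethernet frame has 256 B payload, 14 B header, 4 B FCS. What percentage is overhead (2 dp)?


Given: payload = 256 B, header = 14 B, trailer = 4 B
Overhead bytes = header + trailer = 14 + 4 = 18
Total frame = payload + overhead = 256 + 18 = 274
Overhead % = 18 / 274 * 100 = 6.5693% -> 6.57% (2 dp)

6.57


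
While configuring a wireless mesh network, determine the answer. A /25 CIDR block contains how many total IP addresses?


Given: CIDR prefix /25
Host bits = 32 - 25 = 7
Total addresses = 2^7 = 128

128


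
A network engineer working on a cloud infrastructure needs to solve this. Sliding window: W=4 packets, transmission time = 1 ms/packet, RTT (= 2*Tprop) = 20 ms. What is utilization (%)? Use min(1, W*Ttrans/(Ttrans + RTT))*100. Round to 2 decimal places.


Given: W = 4, Ttrans = 1 ms, RTT = 20 ms (= 2 * Tprop, Tprop = 10 ms)
Cycle time = Ttrans + RTT = 1 + 20 = 21 ms (first packet sent until its ACK returns)
W * Ttrans = 4 * 1 = 4 ms of sending per cycle
W * Ttrans / (Ttrans + RTT) = 4 / 21 = 0.190476
U = min(1, 0.190476) = 0.190476
U% = 19.05%

19.05


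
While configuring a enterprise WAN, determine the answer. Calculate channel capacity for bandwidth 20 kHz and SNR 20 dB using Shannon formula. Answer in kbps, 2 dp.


Given: B = 20 kHz, SNR = 20 dB
SNR linear = 10^(20/10) = 100
1 + SNR = 101
log2(101) = 6.6582114828
C = 20 * 1000 * 6.6582114828 = 133164.2297 bps
C = 133.164230 kbps -> 133.16 kbps (2 dp)

133.16


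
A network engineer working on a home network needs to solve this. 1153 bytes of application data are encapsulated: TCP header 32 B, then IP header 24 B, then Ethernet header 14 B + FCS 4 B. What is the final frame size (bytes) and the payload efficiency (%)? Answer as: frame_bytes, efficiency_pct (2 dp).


TCP segment = 1153 + 32 = 1185 B
IP packet = 1185 + 24 = 1209 B
Ethernet frame = 1209 + 14 + 4 = 1227 B
Efficiency = app / frame = 1153 / 1227 = 0.939690 = 93.9690% -> 93.97% (2 dp)

1227, 93.97


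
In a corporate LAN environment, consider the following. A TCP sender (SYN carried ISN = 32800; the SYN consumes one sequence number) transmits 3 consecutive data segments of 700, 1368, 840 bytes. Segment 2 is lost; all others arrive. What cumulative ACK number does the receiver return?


SYN uses sequence number 32800; first data byte = ISN + 1 = 32801.
Segment 1: SEQ = 32801, len = 700 B, covers [32801, 33500]
Segment 2: SEQ = 33501, len = 1368 B, covers [33501, 34868] [LOST]
Segment 3: SEQ = 34869, len = 840 B, covers [34869, 35708]
In-order data received: bytes [32801, 33500] (segments 1..1).
Segment 2 missing -> gap begins at byte 33501; later segments buffered out of order.
Cumulative ACK = next expected in-order byte = 32801 + 700 = 33501

33501


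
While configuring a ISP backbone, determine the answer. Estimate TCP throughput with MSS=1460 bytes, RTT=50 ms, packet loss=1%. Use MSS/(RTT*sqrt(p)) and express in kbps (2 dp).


Given: MSS = 1460 bytes, RTT = 50 ms, loss = 1%
RTT in seconds = 50 / 1000 = 0.05
Loss rate = 1% = 0.01
sqrt(loss) = sqrt(0.01) = 0.1
Throughput (bytes/s) = 1460 / (0.05 * 0.1) = 292000.0000
Throughput (kbps) = 292000.0000 * 8 / 1000 = 2336.000000 -> 2336.00 kbps (2 dp)

2336.00


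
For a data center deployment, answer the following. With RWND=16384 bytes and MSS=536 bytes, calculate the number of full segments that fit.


Given: RWND = 16384 bytes, MSS = 536 bytes
Full segments = floor(RWND / MSS)
Full segments = floor(16384 / 536)
Full segments = floor(30.5672) = 30

30


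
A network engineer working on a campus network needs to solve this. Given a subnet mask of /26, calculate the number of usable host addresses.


Given: subnet mask /26
Host bits = 32 - 26 = 6
Total addresses = 2^6 = 64
Usable hosts = 64 - 2 (network + broadcast) = 62

62


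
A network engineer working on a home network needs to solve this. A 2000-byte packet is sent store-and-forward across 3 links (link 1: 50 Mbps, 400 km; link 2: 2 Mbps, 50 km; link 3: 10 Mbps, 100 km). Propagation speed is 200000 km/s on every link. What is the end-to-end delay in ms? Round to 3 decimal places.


Packet = 2000 bytes = 16000 bits. Store-and-forward: sum (t_trans + t_prop) per link.
Link 1: t_trans = 16000/(50*10^6) s = 0.3200 ms; t_prop = 400/200000 s = 2.0000 ms; subtotal = 2.3200 ms
Link 2: t_trans = 16000/(2*10^6) s = 8.0000 ms; t_prop = 50/200000 s = 0.2500 ms; subtotal = 8.2500 ms
Link 3: t_trans = 16000/(10*10^6) s = 1.6000 ms; t_prop = 100/200000 s = 0.5000 ms; subtotal = 2.1000 ms
End-to-end = 2.3200 + 8.2500 + 2.1000 = 12.6700 ms -> 12.670 ms (3 dp)

12.670


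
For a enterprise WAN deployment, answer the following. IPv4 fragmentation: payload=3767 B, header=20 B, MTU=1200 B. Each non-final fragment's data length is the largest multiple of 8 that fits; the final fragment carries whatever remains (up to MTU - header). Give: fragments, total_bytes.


Max data per non-final fragment = floor((MTU - header)/8)*8 = floor((1200 - 20)/8)*8 = floor(1180/8)*8 = 1176 B
Final fragment needs no 8-byte alignment: it can carry up to MTU - header = 1180 B
Non-final fragments needed = ceil((payload - 1180) / 1176) = ceil(2587/1176) = ceil(2.1998) = 3
Number of fragments = 3 + 1 = 4
Fragment sizes (data): 3 * 1176 B + 239 B (last, 239 <= 1180 OK)
Total bytes sent = payload + n_frags * header = 3767 + 4*20 = 3767 + 80 = 3847 B

4, 3847


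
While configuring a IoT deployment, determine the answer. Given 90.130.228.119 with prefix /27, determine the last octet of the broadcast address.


Given: IP = 90.130.228.119, prefix = /27
Host bits = 32 - 27 = 5
Network last octet = 119 AND mask = 96
Host part size = 2^5 - 1 = 31
Broadcast last octet = 96 OR 31 = 127

127


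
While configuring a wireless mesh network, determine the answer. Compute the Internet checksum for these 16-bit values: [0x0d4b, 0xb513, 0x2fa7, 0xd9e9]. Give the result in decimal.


Given words: [0x0d4b, 0xb513, 0x2fa7, 0xd9e9]
Step 1: Sum all words
Raw sum = 3403 + 46355 + 12199 + 55785 = 117742
Step 2: Fold carry: (52206 + 1) = 52207
One's complement = ~52207 & 0xFFFF = 13328

13328


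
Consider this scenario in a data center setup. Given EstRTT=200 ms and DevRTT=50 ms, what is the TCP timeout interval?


Given: EstRTT = 200 ms, DevRTT = 50 ms
Timeout = EstRTT + 4 * DevRTT
4 * DevRTT = 4 * 50 = 200
Timeout = 200 + 200 = 400 ms

400


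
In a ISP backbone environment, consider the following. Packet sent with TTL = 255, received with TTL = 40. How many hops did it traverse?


Given: initial TTL = 255, received TTL = 40
Hops = initial TTL - received TTL
Hops = 255 - 40 = 215

215


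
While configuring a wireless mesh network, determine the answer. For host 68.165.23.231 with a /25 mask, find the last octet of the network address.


Given: IP = 68.165.23.231, prefix = /25
Subnet mask = 255.255.255.128
Last octet of IP: 231
Last octet of mask: 128
Network last octet = 231 AND 128 = 128

128


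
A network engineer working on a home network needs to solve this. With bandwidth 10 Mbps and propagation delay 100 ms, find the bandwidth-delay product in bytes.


Given: bandwidth = 10 Mbps, delay = 100 ms
BDP in bits = 10 * 10^6 * 100 / 1000
BDP in bits = 1000000
BDP in bytes = 1000000 / 8 = 125000

125000


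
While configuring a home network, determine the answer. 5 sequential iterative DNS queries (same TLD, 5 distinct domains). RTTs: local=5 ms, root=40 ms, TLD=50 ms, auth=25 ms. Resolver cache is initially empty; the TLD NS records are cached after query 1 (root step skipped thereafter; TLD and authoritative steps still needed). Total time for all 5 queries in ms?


Lookup 1 (cold cache): local + root + TLD + auth = 5 + 40 + 50 + 25 = 120 ms
Lookups 2..5 (TLD NS cached -> skip root; new domain -> still ask TLD and auth): local + TLD + auth = 5 + 50 + 25 = 80 ms each
Remaining 4 lookups: 4 * 80 = 320 ms
Total = 120 + 320 = 440 ms

440


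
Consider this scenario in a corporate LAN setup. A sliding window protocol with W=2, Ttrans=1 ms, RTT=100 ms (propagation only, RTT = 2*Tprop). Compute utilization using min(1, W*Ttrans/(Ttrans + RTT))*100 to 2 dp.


Given: W = 2, Ttrans = 1 ms, RTT = 100 ms (= 2 * Tprop, Tprop = 50 ms)
Cycle time = Ttrans + RTT = 1 + 100 = 101 ms (first packet sent until its ACK returns)
W * Ttrans = 2 * 1 = 2 ms of sending per cycle
W * Ttrans / (Ttrans + RTT) = 2 / 101 = 0.019802
U = min(1, 0.019802) = 0.019802
U% = 1.98%

1.98


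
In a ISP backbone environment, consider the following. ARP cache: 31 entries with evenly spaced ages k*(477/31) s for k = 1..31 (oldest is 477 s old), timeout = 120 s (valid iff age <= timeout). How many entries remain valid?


Ages are k * 477/31 s for k = 1..31 (spacing = 15.3871 s).
Entry k is valid iff k * 477/31 <= 120 iff k <= 31 * 120 / 477 = 7.7987
n_valid = floor(7.7987) = 7
(n_stale = 31 - 7 = 24)

7


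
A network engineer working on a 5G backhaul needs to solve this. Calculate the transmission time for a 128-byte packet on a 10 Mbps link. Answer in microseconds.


Given: packet = 128 bytes, bandwidth = 10 Mbps
Packet in bits = 128 * 8 = 1024 bits
Bandwidth = 10 * 10^6 = 10000000 bps
Time = 1024 / 10000000 seconds
Time in us = 1024 * 10^6 / 10000000 = 102.4

102.4


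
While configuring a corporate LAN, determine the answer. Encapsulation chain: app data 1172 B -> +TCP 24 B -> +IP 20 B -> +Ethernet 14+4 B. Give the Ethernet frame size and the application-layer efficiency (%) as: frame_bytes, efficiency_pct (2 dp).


TCP segment = 1172 + 24 = 1196 B
IP packet = 1196 + 20 = 1216 B
Ethernet frame = 1216 + 14 + 4 = 1234 B
Efficiency = app / frame = 1172 / 1234 = 0.949757 = 94.9757% -> 94.98% (2 dp)

1234, 94.98


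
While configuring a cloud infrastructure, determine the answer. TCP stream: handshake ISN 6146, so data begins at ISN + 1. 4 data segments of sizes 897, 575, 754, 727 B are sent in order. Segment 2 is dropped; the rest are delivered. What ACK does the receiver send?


SYN uses sequence number 6146; first data byte = ISN + 1 = 6147.
Segment 1: SEQ = 6147, len = 897 B, covers [6147, 7043]
Segment 2: SEQ = 7044, len = 575 B, covers [7044, 7618] [LOST]
Segment 3: SEQ = 7619, len = 754 B, covers [7619, 8372]
Segment 4: SEQ = 8373, len = 727 B, covers [8373, 9099]
In-order data received: bytes [6147, 7043] (segments 1..1).
Segment 2 missing -> gap begins at byte 7044; later segments buffered out of order.
Cumulative ACK = next expected in-order byte = 6147 + 897 = 7044

7044


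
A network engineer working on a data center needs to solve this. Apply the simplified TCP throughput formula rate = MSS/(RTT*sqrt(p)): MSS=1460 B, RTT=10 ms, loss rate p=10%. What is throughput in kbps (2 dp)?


Given: MSS = 1460 bytes, RTT = 10 ms, loss = 10%
RTT in seconds = 10 / 1000 = 0.01
Loss rate = 10% = 0.1
sqrt(loss) = sqrt(0.1) = 0.316227766017
Throughput (bytes/s) = 1460 / (0.01 * 0.316227766017) = 461692.5384
Throughput (kbps) = 461692.5384 * 8 / 1000 = 3693.540307 -> 3693.54 kbps (2 dp)

3693.54


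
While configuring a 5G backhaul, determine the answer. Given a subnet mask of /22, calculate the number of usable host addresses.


Given: subnet mask /22
Host bits = 32 - 22 = 10
Total addresses = 2^10 = 1024
Usable hosts = 1024 - 2 (network + broadcast) = 1022

1022


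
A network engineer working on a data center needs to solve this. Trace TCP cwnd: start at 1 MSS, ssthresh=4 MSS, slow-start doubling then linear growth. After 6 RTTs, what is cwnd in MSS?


RTT 0: cwnd = 1 MSS (initial)
RTT 1: cwnd = 2 MSS (slow start, doubled)
RTT 2: cwnd = 4 MSS (slow start, doubled)
RTT 3: cwnd = 5 MSS (congestion avoidance, +1)
RTT 4: cwnd = 6 MSS (congestion avoidance, +1)
RTT 5: cwnd = 7 MSS (congestion avoidance, +1)
RTT 6: cwnd = 8 MSS (congestion avoidance, +1)

8


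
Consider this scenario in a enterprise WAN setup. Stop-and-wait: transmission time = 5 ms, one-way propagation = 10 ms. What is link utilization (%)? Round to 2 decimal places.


Given: Ttrans = 5 ms, Tprop = 10 ms
RTT = 2 * Tprop = 2 * 10 = 20 ms
U = Ttrans / (Ttrans + RTT)
U = 5 / (5 + 20)
U = 5 / 25 = 0.2
U% = 20.00%

20.00


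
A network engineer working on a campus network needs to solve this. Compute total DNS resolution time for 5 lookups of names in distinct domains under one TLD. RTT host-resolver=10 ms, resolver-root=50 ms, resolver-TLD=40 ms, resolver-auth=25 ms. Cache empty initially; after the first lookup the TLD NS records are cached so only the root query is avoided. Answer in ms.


Lookup 1 (cold cache): local + root + TLD + auth = 10 + 50 + 40 + 25 = 125 ms
Lookups 2..5 (TLD NS cached -> skip root; new domain -> still ask TLD and auth): local + TLD + auth = 10 + 40 + 25 = 75 ms each
Remaining 4 lookups: 4 * 75 = 300 ms
Total = 125 + 300 = 425 ms

425


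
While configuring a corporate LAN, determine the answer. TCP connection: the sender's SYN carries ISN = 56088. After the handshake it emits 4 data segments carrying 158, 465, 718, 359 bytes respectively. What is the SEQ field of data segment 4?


The SYN occupies sequence number ISN = 56088, so the first data byte is ISN + 1 = 56089.
SEQ of data segment i = (ISN + 1) + sum of payload sizes of segments 1..i-1.
Segment 1: SEQ = 56089, payload = 158 bytes
Segment 2: SEQ = 56247, payload = 465 bytes
Segment 3: SEQ = 56712, payload = 718 bytes
Segment 4: SEQ = 57430, payload = 359 bytes
SEQ of segment 4 = 56089 + 158 + 465 + 718 = 57430

57430


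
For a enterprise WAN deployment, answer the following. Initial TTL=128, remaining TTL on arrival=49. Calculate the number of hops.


Given: initial TTL = 128, received TTL = 49
Hops = initial TTL - received TTL
Hops = 128 - 49 = 79

79


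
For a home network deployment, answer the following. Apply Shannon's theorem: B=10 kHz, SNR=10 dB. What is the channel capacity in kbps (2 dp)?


Given: B = 10 kHz, SNR = 10 dB
SNR linear = 10^(10/10) = 10
1 + SNR = 11
log2(11) = 3.4594316186
C = 10 * 1000 * 3.4594316186 = 34594.3162 bps
C = 34.594316 kbps -> 34.59 kbps (2 dp)

34.59


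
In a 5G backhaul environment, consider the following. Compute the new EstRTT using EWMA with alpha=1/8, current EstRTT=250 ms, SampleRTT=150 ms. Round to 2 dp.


Given: EstRTT = 250 ms, SampleRTT = 150 ms, alpha = 1/8
New EstRTT = (1 - alpha) * EstRTT + alpha * SampleRTT
(7/8) * 250 = 218.75
(1/8) * 150 = 18.75
New EstRTT = 218.75 + 18.75 = 237.5 ms -> 237.50 ms (2 dp)

237.50


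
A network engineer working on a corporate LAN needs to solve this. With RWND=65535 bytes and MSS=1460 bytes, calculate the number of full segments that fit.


Given: RWND = 65535 bytes, MSS = 1460 bytes
Full segments = floor(RWND / MSS)
Full segments = floor(65535 / 1460)
Full segments = floor(44.887) = 44

44


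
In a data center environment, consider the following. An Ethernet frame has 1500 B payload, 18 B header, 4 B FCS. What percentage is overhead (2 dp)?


Given: payload = 1500 B, header = 18 B, trailer = 4 B
Overhead bytes = header + trailer = 18 + 4 = 22
Total frame = payload + overhead = 1500 + 22 = 1522
Overhead % = 22 / 1522 * 100 = 1.4455% -> 1.45% (2 dp)

1.45


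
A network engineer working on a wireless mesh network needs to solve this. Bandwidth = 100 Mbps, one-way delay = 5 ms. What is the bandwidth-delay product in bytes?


Given: bandwidth = 100 Mbps, delay = 5 ms
BDP in bits = 100 * 10^6 * 5 / 1000
BDP in bits = 500000
BDP in bytes = 500000 / 8 = 62500

62500


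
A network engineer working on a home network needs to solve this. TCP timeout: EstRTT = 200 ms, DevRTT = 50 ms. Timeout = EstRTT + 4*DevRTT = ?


Given: EstRTT = 200 ms, DevRTT = 50 ms
Timeout = EstRTT + 4 * DevRTT
4 * DevRTT = 4 * 50 = 200
Timeout = 200 + 200 = 400 ms

400


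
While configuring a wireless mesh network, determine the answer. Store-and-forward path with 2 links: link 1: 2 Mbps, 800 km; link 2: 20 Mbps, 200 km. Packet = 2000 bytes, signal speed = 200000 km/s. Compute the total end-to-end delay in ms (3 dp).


Packet = 2000 bytes = 16000 bits. Store-and-forward: sum (t_trans + t_prop) per link.
Link 1: t_trans = 16000/(2*10^6) s = 8.0000 ms; t_prop = 800/200000 s = 4.0000 ms; subtotal = 12.0000 ms
Link 2: t_trans = 16000/(20*10^6) s = 0.8000 ms; t_prop = 200/200000 s = 1.0000 ms; subtotal = 1.8000 ms
End-to-end = 12.0000 + 1.8000 = 13.8000 ms -> 13.800 ms (3 dp)

13.800


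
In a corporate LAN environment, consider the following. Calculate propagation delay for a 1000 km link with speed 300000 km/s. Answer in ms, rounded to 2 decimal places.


Given: distance = 1000 km, speed = 300000 km/s
Delay = distance / speed = 1000 / 300000 seconds
Delay in ms = 1000 * 1000 / 300000
Delay = 3.3333 ms
Rounded to 2 dp = 3.33 ms

3.33


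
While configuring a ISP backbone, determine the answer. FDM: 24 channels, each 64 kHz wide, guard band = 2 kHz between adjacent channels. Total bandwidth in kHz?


Given: 24 channels, 64 kHz each, guard = 2 kHz
Channel bandwidth = 24 * 64 = 1536 kHz
Guard bands = 23 gaps * 2 kHz = 46 kHz
Total = 1536 + 46 = 1582 kHz

1582


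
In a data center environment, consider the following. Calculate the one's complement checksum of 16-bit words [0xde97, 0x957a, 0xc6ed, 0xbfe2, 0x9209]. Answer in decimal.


Given words: [0xde97, 0x957a, 0xc6ed, 0xbfe2, 0x9209]
Step 1: Sum all words
Raw sum = 56983 + 38266 + 50925 + 49122 + 37385 = 232681
Step 2: Fold carry: (36073 + 3) = 36076
One's complement = ~36076 & 0xFFFF = 29459

29459


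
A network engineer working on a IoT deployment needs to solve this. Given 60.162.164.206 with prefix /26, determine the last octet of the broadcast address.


Given: IP = 60.162.164.206, prefix = /26
Host bits = 32 - 26 = 6
Network last octet = 206 AND mask = 192
Host part size = 2^6 - 1 = 63
Broadcast last octet = 192 OR 63 = 255

255


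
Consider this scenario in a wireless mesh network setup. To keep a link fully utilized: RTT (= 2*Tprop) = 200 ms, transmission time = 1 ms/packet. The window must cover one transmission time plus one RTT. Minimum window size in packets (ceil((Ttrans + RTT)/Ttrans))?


Given: Ttrans = 1 ms, RTT = 200 ms (= 2 * Tprop, Tprop = 100 ms)
Time until first ACK returns = Ttrans + RTT = 1 + 200 = 201 ms
Need W * Ttrans >= Ttrans + RTT  ->  W >= (Ttrans + RTT) / Ttrans
(Ttrans + RTT) / Ttrans = 201 / 1 = 201
W_min = ceil(201) = 201

201


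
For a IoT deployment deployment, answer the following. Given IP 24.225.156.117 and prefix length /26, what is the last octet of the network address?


Given: IP = 24.225.156.117, prefix = /26
Subnet mask = 255.255.255.192
Last octet of IP: 117
Last octet of mask: 192
Network last octet = 117 AND 192 = 64

64


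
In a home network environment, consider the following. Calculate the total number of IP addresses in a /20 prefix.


Given: CIDR prefix /20
Host bits = 32 - 20 = 12
Total addresses = 2^12 = 4096

4096


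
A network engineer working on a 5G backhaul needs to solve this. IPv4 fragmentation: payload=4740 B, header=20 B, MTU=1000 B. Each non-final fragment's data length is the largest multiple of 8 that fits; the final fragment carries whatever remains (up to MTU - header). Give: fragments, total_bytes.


Max data per non-final fragment = floor((MTU - header)/8)*8 = floor((1000 - 20)/8)*8 = floor(980/8)*8 = 976 B
Final fragment needs no 8-byte alignment: it can carry up to MTU - header = 980 B
Non-final fragments needed = ceil((payload - 980) / 976) = ceil(3760/976) = ceil(3.8525) = 4
Number of fragments = 4 + 1 = 5
Fragment sizes (data): 4 * 976 B + 836 B (last, 836 <= 980 OK)
Total bytes sent = payload + n_frags * header = 4740 + 5*20 = 4740 + 100 = 4840 B

5, 4840


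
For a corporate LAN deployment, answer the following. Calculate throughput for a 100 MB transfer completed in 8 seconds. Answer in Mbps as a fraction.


Given: file = 100 MB, time = 8 s
File in Mb = 100 * 8 = 800 Mb
Throughput = 800 / 8 Mbps
Throughput = 100 Mbps

100


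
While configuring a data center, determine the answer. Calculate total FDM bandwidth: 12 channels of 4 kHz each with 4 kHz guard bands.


Given: 12 channels, 4 kHz each, guard = 4 kHz
Channel bandwidth = 12 * 4 = 48 kHz
Guard bands = 11 gaps * 4 kHz = 44 kHz
Total = 48 + 44 = 92 kHz

92


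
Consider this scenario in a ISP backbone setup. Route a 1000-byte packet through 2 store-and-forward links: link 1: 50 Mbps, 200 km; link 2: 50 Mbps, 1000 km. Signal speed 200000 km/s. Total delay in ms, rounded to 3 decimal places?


Packet = 1000 bytes = 8000 bits. Store-and-forward: sum (t_trans + t_prop) per link.
Link 1: t_trans = 8000/(50*10^6) s = 0.1600 ms; t_prop = 200/200000 s = 1.0000 ms; subtotal = 1.1600 ms
Link 2: t_trans = 8000/(50*10^6) s = 0.1600 ms; t_prop = 1000/200000 s = 5.0000 ms; subtotal = 5.1600 ms
End-to-end = 1.1600 + 5.1600 = 6.3200 ms -> 6.320 ms (3 dp)

6.320


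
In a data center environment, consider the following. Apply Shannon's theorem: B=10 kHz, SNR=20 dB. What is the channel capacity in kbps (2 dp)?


Given: B = 10 kHz, SNR = 20 dB
SNR linear = 10^(20/10) = 100
1 + SNR = 101
log2(101) = 6.6582114828
C = 10 * 1000 * 6.6582114828 = 66582.1148 bps
C = 66.582115 kbps -> 66.58 kbps (2 dp)

66.58


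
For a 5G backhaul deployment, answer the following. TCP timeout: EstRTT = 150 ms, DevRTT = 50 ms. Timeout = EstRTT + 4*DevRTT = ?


Given: EstRTT = 150 ms, DevRTT = 50 ms
Timeout = EstRTT + 4 * DevRTT
4 * DevRTT = 4 * 50 = 200
Timeout = 150 + 200 = 350 ms

350


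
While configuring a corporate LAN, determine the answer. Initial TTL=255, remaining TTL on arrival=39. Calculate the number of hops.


Given: initial TTL = 255, received TTL = 39
Hops = initial TTL - received TTL
Hops = 255 - 39 = 216

216


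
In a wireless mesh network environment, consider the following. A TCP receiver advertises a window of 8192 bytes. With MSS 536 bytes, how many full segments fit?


Given: RWND = 8192 bytes, MSS = 536 bytes
Full segments = floor(RWND / MSS)
Full segments = floor(8192 / 536)
Full segments = floor(15.2836) = 15

15


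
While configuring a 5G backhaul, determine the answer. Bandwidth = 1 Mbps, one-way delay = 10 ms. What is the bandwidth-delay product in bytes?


Given: bandwidth = 1 Mbps, delay = 10 ms
BDP in bits = 1 * 10^6 * 10 / 1000
BDP in bits = 10000
BDP in bytes = 10000 / 8 = 1250

1250


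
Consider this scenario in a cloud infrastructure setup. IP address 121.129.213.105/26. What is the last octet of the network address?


Given: IP = 121.129.213.105, prefix = /26
Subnet mask = 255.255.255.192
Last octet of IP: 105
Last octet of mask: 192
Network last octet = 105 AND 192 = 64

64


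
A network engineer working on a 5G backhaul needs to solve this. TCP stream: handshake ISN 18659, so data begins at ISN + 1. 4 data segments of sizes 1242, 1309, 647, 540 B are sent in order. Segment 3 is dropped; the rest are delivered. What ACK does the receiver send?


SYN uses sequence number 18659; first data byte = ISN + 1 = 18660.
Segment 1: SEQ = 18660, len = 1242 B, covers [18660, 19901]
Segment 2: SEQ = 19902, len = 1309 B, covers [19902, 21210]
Segment 3: SEQ = 21211, len = 647 B, covers [21211, 21857] [LOST]
Segment 4: SEQ = 21858, len = 540 B, covers [21858, 22397]
In-order data received: bytes [18660, 21210] (segments 1..2).
Segment 3 missing -> gap begins at byte 21211; later segments buffered out of order.
Cumulative ACK = next expected in-order byte = 18660 + 1242 + 1309 = 21211

21211


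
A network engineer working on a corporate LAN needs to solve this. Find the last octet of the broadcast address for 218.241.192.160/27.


Given: IP = 218.241.192.160, prefix = /27
Host bits = 32 - 27 = 5
Network last octet = 160 AND mask = 160
Host part size = 2^5 - 1 = 31
Broadcast last octet = 160 OR 31 = 191

191


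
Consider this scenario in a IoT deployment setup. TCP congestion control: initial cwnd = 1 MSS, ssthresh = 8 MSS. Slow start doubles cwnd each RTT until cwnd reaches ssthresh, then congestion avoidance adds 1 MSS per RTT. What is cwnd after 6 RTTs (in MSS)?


RTT 0: cwnd = 1 MSS (initial)
RTT 1: cwnd = 2 MSS (slow start, doubled)
RTT 2: cwnd = 4 MSS (slow start, doubled)
RTT 3: cwnd = 8 MSS (slow start, doubled)
RTT 4: cwnd = 9 MSS (congestion avoidance, +1)
RTT 5: cwnd = 10 MSS (congestion avoidance, +1)
RTT 6: cwnd = 11 MSS (congestion avoidance, +1)

11


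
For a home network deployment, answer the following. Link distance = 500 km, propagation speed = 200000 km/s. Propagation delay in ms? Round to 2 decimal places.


Given: distance = 500 km, speed = 200000 km/s
Delay = distance / speed = 500 / 200000 seconds
Delay in ms = 500 * 1000 / 200000
Delay = 2.5000 ms
Rounded to 2 dp = 2.50 ms

2.50


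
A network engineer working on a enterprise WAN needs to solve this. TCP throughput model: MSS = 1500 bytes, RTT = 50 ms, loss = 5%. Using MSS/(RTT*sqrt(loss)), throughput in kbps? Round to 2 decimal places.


Given: MSS = 1500 bytes, RTT = 50 ms, loss = 5%
RTT in seconds = 50 / 1000 = 0.05
Loss rate = 5% = 0.05
sqrt(loss) = sqrt(0.05) = 0.223606797750
Throughput (bytes/s) = 1500 / (0.05 * 0.223606797750) = 134164.0786
Throughput (kbps) = 134164.0786 * 8 / 1000 = 1073.312629 -> 1073.31 kbps (2 dp)

1073.31


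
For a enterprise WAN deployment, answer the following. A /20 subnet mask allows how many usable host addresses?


Given: subnet mask /20
Host bits = 32 - 20 = 12
Total addresses = 2^12 = 4096
Usable hosts = 4096 - 2 (network + broadcast) = 4094

4094


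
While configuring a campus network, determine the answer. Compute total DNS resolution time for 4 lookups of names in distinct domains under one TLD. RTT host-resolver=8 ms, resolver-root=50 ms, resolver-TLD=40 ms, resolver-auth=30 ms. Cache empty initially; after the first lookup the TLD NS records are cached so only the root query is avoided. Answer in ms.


Lookup 1 (cold cache): local + root + TLD + auth = 8 + 50 + 40 + 30 = 128 ms
Lookups 2..4 (TLD NS cached -> skip root; new domain -> still ask TLD and auth): local + TLD + auth = 8 + 40 + 30 = 78 ms each
Remaining 3 lookups: 3 * 78 = 234 ms
Total = 128 + 234 = 362 ms

362


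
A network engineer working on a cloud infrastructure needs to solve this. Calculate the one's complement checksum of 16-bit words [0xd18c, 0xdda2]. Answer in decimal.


Given words: [0xd18c, 0xdda2]
Step 1: Sum all words
Raw sum = 53644 + 56738 = 110382
Step 2: Fold carry: (44846 + 1) = 44847
One's complement = ~44847 & 0xFFFF = 20688

20688


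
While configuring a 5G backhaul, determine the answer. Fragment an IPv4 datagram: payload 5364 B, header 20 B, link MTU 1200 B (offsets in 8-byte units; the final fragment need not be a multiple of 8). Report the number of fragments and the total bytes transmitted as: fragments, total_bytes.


Max data per non-final fragment = floor((MTU - header)/8)*8 = floor((1200 - 20)/8)*8 = floor(1180/8)*8 = 1176 B
Final fragment needs no 8-byte alignment: it can carry up to MTU - header = 1180 B
Non-final fragments needed = ceil((payload - 1180) / 1176) = ceil(4184/1176) = ceil(3.5578) = 4
Number of fragments = 4 + 1 = 5
Fragment sizes (data): 4 * 1176 B + 660 B (last, 660 <= 1180 OK)
Total bytes sent = payload + n_frags * header = 5364 + 5*20 = 5364 + 100 = 5464 B

5, 5464


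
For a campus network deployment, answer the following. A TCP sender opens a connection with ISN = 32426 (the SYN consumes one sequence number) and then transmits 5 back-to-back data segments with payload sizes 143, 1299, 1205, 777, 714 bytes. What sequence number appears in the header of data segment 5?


The SYN occupies sequence number ISN = 32426, so the first data byte is ISN + 1 = 32427.
SEQ of data segment i = (ISN + 1) + sum of payload sizes of segments 1..i-1.
Segment 1: SEQ = 32427, payload = 143 bytes
Segment 2: SEQ = 32570, payload = 1299 bytes
Segment 3: SEQ = 33869, payload = 1205 bytes
Segment 4: SEQ = 35074, payload = 777 bytes
Segment 5: SEQ = 35851, payload = 714 bytes
SEQ of segment 5 = 32427 + 143 + 1299 + 1205 + 777 = 35851

35851
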